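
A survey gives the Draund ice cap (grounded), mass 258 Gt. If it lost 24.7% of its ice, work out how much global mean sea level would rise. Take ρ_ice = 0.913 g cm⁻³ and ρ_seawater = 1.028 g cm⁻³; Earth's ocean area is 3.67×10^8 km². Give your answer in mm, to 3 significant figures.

≈ 0.169 mm

Draund: 0.247 × 258 Gt = 6.373×10^13 kg; dividing by ρ_w = 1.028 g cm⁻³ = 1028 kg m⁻³ gives 6.199×10^10 m³ of water.
Spread over 3.67×10^14 m² of ocean, Δh = 6.199×10^10 / 3.67×10^14 = 1.69×10^-4 m = 0.169 mm.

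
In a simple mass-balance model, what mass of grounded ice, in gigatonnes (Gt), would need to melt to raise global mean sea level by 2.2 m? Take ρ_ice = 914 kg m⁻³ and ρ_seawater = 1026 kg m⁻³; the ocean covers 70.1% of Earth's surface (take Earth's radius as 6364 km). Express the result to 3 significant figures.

≈ 8.05×10^5 Gt

Required water volume = Δh × A = 2.2 m × 3.57×10^14 m² = 7.849×10^14 m³.
ρ_w = 1026 kg m⁻³, so the mass of water = 7.849×10^14 m³ × 1026 kg m⁻³ = 8.053×10^17 kg = 8.05×10^5 Gt (and the same mass of ice, by conservation).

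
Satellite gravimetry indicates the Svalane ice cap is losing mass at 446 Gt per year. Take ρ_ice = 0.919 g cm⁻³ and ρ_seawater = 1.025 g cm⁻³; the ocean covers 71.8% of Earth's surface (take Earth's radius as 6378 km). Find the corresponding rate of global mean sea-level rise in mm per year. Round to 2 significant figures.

≈ 1.2 mm/yr

ρ_w = 1.025 g cm⁻³ = 1025 kg m⁻³. Annual water volume added = 446 Gt / ρ_w = 4.460×10^14 kg / 1025 kg m⁻³ = 4.351×10^11 m³.
Δh per year = 4.351×10^11 / 3.67×10^14 = 1.19×10^-3 m = 1.2 mm.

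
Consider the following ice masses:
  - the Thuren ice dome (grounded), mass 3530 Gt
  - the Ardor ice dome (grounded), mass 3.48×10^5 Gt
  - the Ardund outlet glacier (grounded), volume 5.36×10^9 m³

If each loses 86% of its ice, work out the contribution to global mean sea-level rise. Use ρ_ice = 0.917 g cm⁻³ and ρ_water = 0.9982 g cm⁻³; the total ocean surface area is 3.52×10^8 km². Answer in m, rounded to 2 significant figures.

Thuren: 0.86 × 3530 Gt = 3.036×10^15 kg; dividing by ρ_w = 0.9982 g cm⁻³ = 998.2 kg m⁻³ gives 3.041×10^12 m³ of water.
Ardor: 0.86 × 3.48×10^5 Gt = 2.993×10^17 kg; dividing by ρ_w = 998.2 kg m⁻³ gives 2.998×10^14 m³ of water.
Ardund: 0.86 × 5.36×10^9 m³ × (917/998.2) = 4.235×10^9 m³ of water.
Total added water ≈ 3.029×10^14 m³ over 3.52×10^14 m² → Δh = 0.860 m.

≈ 0.86 m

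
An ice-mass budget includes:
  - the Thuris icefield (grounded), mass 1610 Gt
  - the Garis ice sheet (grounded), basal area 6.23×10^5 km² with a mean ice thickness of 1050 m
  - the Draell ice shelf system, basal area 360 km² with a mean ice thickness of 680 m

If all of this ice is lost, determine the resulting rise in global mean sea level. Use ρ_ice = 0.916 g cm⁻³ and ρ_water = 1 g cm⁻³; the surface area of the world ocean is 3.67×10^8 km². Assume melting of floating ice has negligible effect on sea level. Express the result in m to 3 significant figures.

≈ 1.64 m

Thuris: 1610 Gt = 1.610×10^15 kg; dividing by ρ_w = 1 g cm⁻³ = 1000 kg m⁻³ gives 1.610×10^12 m³ of water.
Garis: ice volume = 6.23×10^5 km² × 1050 m = 6.542×10^5 km³; 6.542×10^5 × (916/1000) = 5.992×10^5 km³ of water.
The Draell ice shelf system is floating and already displaces its own weight of water, so its melt adds essentially nothing to sea level.
Total added water ≈ 6.008×10^14 m³ over 3.67×10^14 m² → Δh = 1.64 m.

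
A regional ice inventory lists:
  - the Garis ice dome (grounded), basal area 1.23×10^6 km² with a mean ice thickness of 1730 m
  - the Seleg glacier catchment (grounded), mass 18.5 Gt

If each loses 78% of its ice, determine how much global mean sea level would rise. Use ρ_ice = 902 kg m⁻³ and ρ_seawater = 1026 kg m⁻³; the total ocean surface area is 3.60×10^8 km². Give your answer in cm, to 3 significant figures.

Garis: ice volume = 1.23×10^6 km² × 1730 m = 2.128×10^6 km³; 0.78 × 2.128×10^6 × (902/1026) = 1.459×10^6 km³ of water.
Seleg: 0.78 × 18.5 Gt = 1.443×10^13 kg; dividing by ρ_w = 1026 kg m⁻³ gives 1.406×10^10 m³ of water.
Total added water ≈ 1.459×10^15 m³ over 3.60×10^14 m² → Δh = 4.05 m = 405 cm.

≈ 405 cm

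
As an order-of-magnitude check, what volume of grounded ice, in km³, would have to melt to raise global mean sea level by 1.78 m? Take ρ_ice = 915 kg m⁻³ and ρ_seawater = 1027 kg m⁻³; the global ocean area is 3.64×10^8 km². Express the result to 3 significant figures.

≈ 7.27×10^5 km³

Required water volume = Δh × A = 1.78 m × 3.64×10^14 m² = 6.479×10^14 m³ = 6.479×10^5 km³.
Ice volume = water volume × ρ_w/ρ_ice = 6.479×10^5 × 1027/915 = 7.27×10^5 km³.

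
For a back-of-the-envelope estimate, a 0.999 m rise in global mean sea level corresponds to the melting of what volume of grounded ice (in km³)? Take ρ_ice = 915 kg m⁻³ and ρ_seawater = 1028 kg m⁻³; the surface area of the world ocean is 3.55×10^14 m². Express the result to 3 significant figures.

≈ 3.98×10^5 km³

Required water volume = Δh × A = 0.999 m × 3.55×10^14 m² = 3.546×10^14 m³ = 3.546×10^5 km³.
Ice volume = water volume × ρ_w/ρ_ice = 3.546×10^5 × 1028/915 = 3.98×10^5 km³.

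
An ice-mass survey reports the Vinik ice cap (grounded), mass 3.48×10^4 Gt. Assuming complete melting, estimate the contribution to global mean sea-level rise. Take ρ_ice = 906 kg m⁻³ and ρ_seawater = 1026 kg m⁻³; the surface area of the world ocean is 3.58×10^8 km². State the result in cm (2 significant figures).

≈ 9.5 cm

Vinik: 3.48×10^4 Gt = 3.480×10^16 kg; dividing by ρ_w = 1026 kg m⁻³ gives 3.392×10^13 m³ of water.
Spread over 3.58×10^14 m² of ocean, Δh = 3.392×10^13 / 3.58×10^14 = 0.0947 m = 9.5 cm.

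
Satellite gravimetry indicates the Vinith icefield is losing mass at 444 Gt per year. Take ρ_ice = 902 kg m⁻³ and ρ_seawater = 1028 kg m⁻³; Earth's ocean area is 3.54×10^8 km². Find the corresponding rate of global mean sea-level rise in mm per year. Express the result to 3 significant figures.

ρ_w = 1028 kg m⁻³. Annual water volume added = 444 Gt / ρ_w = 4.440×10^14 kg / 1028 kg m⁻³ = 4.319×10^11 m³.
Δh per year = 4.319×10^11 / 3.54×10^14 = 1.22×10^-3 m = 1.22 mm.

≈ 1.22 mm/yr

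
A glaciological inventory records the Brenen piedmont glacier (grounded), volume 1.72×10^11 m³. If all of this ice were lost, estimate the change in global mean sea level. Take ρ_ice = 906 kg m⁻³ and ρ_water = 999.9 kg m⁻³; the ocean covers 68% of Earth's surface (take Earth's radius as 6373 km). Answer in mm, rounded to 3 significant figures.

Brenen: 1.72×10^11 m³ × (906/999.9) = 1.558×10^11 m³ of water.
Spread over 3.47×10^14 m² of ocean, Δh = 1.558×10^11 / 3.47×10^14 = 4.49×10^-4 m = 0.449 mm.

≈ 0.449 mm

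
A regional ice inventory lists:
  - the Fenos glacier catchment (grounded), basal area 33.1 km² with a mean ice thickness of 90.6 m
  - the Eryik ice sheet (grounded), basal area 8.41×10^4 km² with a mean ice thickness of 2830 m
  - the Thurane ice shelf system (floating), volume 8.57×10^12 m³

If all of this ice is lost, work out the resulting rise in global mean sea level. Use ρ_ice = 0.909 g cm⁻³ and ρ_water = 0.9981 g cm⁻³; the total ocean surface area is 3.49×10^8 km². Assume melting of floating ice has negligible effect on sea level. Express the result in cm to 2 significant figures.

≈ 62 cm

Fenos: ice volume = 33.1 km² × 90.6 m = 2.999 km³; 2.999 × (909/998.1) = 2.731 km³ of water.
Eryik: ice volume = 8.41×10^4 km² × 2830 m = 2.380×10^5 km³; 2.380×10^5 × (909/998.1) = 2.168×10^5 km³ of water.
The Thurane ice shelf system is floating and already displaces its own weight of water, so its melt adds essentially nothing to sea level.
Total added water ≈ 2.168×10^14 m³ over 3.49×10^14 m² → Δh = 0.621 m = 62 cm.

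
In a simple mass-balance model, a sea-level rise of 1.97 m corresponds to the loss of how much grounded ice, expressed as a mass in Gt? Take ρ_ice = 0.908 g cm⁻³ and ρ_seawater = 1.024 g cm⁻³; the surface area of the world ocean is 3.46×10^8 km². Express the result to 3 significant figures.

Required water volume = Δh × A = 1.97 m × 3.46×10^14 m² = 6.816×10^14 m³.
ρ_w = 1.024 g cm⁻³ = 1024 kg m⁻³, so the mass of water = 6.816×10^14 m³ × 1024 kg m⁻³ = 6.980×10^17 kg = 6.98×10^5 Gt (and the same mass of ice, by conservation).

≈ 6.98×10^5 Gt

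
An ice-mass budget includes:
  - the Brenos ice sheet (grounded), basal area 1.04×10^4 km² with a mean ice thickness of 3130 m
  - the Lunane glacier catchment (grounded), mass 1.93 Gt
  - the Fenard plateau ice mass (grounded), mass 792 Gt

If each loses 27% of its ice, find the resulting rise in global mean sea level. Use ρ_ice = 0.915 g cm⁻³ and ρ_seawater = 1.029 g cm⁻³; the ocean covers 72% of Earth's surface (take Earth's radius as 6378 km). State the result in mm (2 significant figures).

≈ 22 mm

Brenos: ice volume = 1.04×10^4 km² × 3130 m = 3.255×10^4 km³; 0.27 × 3.255×10^4 × (915/1029) = 7815 km³ of water.
Lunane: 0.27 × 1.93 Gt = 5.211×10^11 kg; dividing by ρ_w = 1.029 g cm⁻³ = 1029 kg m⁻³ gives 5.064×10^8 m³ of water.
Fenard: 0.27 × 792 Gt = 2.138×10^14 kg; dividing by ρ_w = 1029 kg m⁻³ gives 2.078×10^11 m³ of water.
Total added water ≈ 8.024×10^12 m³ over 3.68×10^14 m² → Δh = 0.0218 m = 22 mm.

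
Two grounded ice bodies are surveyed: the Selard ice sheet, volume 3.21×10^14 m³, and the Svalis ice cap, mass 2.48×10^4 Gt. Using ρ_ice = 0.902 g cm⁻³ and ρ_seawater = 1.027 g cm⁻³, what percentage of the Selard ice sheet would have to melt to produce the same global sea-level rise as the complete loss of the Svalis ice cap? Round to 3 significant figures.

≈ 8.57 %

Equal sea-level rise means equal mass of meltwater, i.e. equal mass of ice lost.
Ice mass of Svalis: 2.480×10^16 kg; ice mass of Selard: 2.895×10^17 kg.
Fraction required = 2.480×10^16 / 2.895×10^17 = 0.0857 → 8.57 %.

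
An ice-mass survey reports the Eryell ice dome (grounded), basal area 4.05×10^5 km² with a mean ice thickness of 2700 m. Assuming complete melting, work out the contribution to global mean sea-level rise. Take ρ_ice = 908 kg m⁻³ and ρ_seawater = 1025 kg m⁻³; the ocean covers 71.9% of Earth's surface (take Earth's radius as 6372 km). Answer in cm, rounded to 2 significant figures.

Eryell: ice volume = 4.05×10^5 km² × 2700 m = 1.094×10^6 km³; 1.094×10^6 × (908/1025) = 9.687×10^5 km³ of water.
Spread over 3.67×10^14 m² of ocean, Δh = 9.687×10^14 / 3.67×10^14 = 2.64 m = 260 cm.

≈ 260 cm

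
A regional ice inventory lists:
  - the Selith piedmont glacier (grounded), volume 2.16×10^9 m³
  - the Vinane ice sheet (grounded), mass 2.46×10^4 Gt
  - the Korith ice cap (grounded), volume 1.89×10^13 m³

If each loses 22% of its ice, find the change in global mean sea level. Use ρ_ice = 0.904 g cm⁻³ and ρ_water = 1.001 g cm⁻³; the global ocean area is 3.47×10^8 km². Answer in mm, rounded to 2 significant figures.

Selith: 0.22 × 2.16×10^9 m³ × (904/1001) = 4.292×10^8 m³ of water.
Vinane: 0.22 × 2.46×10^4 Gt = 5.412×10^15 kg; dividing by ρ_w = 1.001 g cm⁻³ = 1001 kg m⁻³ gives 5.407×10^12 m³ of water.
Korith: 0.22 × 1.89×10^13 m³ × (904/1001) = 3.755×10^12 m³ of water.
Total added water ≈ 9.162×10^12 m³ over 3.47×10^14 m² → Δh = 0.0264 m = 26 mm.

≈ 26 mm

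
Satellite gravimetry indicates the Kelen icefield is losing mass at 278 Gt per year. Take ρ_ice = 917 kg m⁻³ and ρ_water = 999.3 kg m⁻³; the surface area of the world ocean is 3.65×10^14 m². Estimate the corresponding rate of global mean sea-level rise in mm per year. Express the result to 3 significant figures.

ρ_w = 999.3 kg m⁻³. Annual water volume added = 278 Gt / ρ_w = 2.780×10^14 kg / 999.3 kg m⁻³ = 2.782×10^11 m³.
Δh per year = 2.782×10^11 / 3.65×10^14 = 7.62×10^-4 m = 0.762 mm.

≈ 0.762 mm/yr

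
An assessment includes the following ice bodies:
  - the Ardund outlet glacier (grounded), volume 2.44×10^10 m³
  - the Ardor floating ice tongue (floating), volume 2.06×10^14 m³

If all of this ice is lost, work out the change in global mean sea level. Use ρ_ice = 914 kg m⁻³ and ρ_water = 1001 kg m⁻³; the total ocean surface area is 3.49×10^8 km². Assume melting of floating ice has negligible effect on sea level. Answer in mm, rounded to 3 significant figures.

≈ 0.0638 mm

Ardund: 2.44×10^10 m³ × (914/1001) = 2.228×10^10 m³ of water.
The Ardor floating ice tongue is floating and already displaces its own weight of water, so its melt adds essentially nothing to sea level.
Total added water ≈ 2.228×10^10 m³ over 3.49×10^14 m² → Δh = 6.38×10^-5 m = 0.0638 mm.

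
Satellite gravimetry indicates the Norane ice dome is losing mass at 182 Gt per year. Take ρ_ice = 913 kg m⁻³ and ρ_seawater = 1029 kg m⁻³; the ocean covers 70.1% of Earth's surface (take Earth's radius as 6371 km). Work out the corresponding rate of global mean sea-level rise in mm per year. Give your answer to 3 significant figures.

≈ 0.495 mm/yr

ρ_w = 1029 kg m⁻³. Annual water volume added = 182 Gt / ρ_w = 1.820×10^14 kg / 1029 kg m⁻³ = 1.769×10^11 m³.
Δh per year = 1.769×10^11 / 3.58×10^14 = 4.95×10^-4 m = 0.495 mm.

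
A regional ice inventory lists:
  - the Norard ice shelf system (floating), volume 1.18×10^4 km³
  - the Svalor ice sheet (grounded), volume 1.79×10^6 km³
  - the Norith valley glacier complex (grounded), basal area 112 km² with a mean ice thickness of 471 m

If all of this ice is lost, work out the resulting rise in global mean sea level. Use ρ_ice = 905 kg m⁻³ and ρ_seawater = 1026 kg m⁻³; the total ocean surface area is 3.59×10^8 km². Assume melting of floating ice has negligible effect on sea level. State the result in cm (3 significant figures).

The Norard ice shelf system is floating and already displaces its own weight of water, so its melt adds essentially nothing to sea level.
Svalor: 1.79×10^6 km³ × (905/1026) = 1.579×10^6 km³ of water.
Norith: ice volume = 112 km² × 471 m = 52.75 km³; 52.75 × (905/1026) = 46.53 km³ of water.
Total added water ≈ 1.579×10^15 m³ over 3.59×10^14 m² → Δh = 4.40 m = 440 cm.

≈ 440 cm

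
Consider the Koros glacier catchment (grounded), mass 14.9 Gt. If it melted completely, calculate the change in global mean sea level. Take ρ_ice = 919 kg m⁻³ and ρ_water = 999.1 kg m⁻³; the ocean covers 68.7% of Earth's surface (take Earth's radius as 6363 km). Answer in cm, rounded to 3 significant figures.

Koros: 14.9 Gt = 1.490×10^13 kg; dividing by ρ_w = 999.1 kg m⁻³ gives 1.491×10^10 m³ of water.
Spread over 3.50×10^14 m² of ocean, Δh = 1.491×10^10 / 3.50×10^14 = 4.27×10^-5 m = 4.27×10^-3 cm.

≈ 4.27×10^-3 cm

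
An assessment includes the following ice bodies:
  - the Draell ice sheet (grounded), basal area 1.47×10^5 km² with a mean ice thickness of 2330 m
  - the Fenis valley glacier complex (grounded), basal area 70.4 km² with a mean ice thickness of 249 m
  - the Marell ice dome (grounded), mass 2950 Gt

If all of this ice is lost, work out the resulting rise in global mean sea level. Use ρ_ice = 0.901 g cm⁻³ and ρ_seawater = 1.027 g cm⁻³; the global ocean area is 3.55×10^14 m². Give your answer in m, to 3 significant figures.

Draell: ice volume = 1.47×10^5 km² × 2330 m = 3.425×10^5 km³; 3.425×10^5 × (901/1027) = 3.005×10^5 km³ of water.
Fenis: ice volume = 70.4 km² × 249 m = 17.53 km³; 17.53 × (901/1027) = 15.38 km³ of water.
Marell: 2950 Gt = 2.950×10^15 kg; dividing by ρ_w = 1.027 g cm⁻³ = 1027 kg m⁻³ gives 2.872×10^12 m³ of water.
Total added water ≈ 3.034×10^14 m³ over 3.55×10^14 m² → Δh = 0.855 m.

≈ 0.855 m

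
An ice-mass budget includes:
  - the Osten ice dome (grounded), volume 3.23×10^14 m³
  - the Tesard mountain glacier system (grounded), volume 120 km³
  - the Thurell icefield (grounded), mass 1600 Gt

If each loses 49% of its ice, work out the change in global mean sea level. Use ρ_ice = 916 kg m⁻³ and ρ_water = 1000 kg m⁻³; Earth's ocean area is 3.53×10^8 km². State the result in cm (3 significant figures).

≈ 41.3 cm

Osten: 0.49 × 3.23×10^14 m³ × (916/1000) = 1.450×10^14 m³ of water.
Tesard: 0.49 × 120 km³ × (916/1000) = 53.86 km³ of water.
Thurell: 0.49 × 1600 Gt = 7.840×10^14 kg; dividing by ρ_w = 1000 kg m⁻³ gives 7.840×10^11 m³ of water.
Total added water ≈ 1.458×10^14 m³ over 3.53×10^14 m² → Δh = 0.413 m = 41.3 cm.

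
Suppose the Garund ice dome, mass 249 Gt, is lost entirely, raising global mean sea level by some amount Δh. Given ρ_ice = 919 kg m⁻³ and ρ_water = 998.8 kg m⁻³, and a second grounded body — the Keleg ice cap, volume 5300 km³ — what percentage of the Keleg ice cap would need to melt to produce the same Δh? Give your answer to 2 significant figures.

≈ 5.1 %

Equal sea-level rise means equal mass of meltwater, i.e. equal mass of ice lost.
Ice mass of Garund: 2.490×10^14 kg; ice mass of Keleg: 4.871×10^15 kg.
Fraction required = 2.490×10^14 / 4.871×10^15 = 0.0511 → 5.1 %.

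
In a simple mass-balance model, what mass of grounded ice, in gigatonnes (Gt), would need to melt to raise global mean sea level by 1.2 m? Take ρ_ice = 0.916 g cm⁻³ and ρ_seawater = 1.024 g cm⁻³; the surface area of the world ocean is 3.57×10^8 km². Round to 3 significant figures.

Required water volume = Δh × A = 1.2 m × 3.57×10^14 m² = 4.284×10^14 m³.
ρ_w = 1.024 g cm⁻³ = 1024 kg m⁻³, so the mass of water = 4.284×10^14 m³ × 1024 kg m⁻³ = 4.387×10^17 kg = 4.39×10^5 Gt (and the same mass of ice, by conservation).

≈ 4.39×10^5 Gt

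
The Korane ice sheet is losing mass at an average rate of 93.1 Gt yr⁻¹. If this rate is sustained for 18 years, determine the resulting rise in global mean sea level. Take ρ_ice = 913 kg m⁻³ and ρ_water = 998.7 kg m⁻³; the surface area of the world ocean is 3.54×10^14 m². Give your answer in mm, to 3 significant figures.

Total mass lost = 93.1 Gt/yr × 18 yr = 1676 Gt = 1.676×10^15 kg.
ρ_w = 998.7 kg m⁻³, so water volume = 1.676×10^15 / 998.7 = 1.678×10^12 m³.
Δh = 1.678×10^12 / 3.54×10^14 = 4.74×10^-3 m = 4.74 mm.

≈ 4.74 mm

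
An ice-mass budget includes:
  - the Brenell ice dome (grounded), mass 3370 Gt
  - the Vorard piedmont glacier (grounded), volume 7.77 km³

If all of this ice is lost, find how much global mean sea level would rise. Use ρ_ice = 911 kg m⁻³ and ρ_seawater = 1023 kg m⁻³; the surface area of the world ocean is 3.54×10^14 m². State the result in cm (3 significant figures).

Brenell: 3370 Gt = 3.370×10^15 kg; dividing by ρ_w = 1023 kg m⁻³ gives 3.294×10^12 m³ of water.
Vorard: 7.77 km³ × (911/1023) = 6.919 km³ of water.
Total added water ≈ 3.301×10^12 m³ over 3.54×10^14 m² → Δh = 9.33×10^-3 m = 0.933 cm.

≈ 0.933 cm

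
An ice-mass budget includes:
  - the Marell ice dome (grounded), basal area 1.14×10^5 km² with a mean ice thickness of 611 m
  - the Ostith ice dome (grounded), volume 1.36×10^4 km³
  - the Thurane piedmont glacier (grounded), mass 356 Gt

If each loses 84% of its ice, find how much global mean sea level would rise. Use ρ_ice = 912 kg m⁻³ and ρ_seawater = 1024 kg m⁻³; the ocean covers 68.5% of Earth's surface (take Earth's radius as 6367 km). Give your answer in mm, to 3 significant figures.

Marell: ice volume = 1.14×10^5 km² × 611 m = 6.965×10^4 km³; 0.84 × 6.965×10^4 × (912/1024) = 5.211×10^4 km³ of water.
Ostith: 0.84 × 1.36×10^4 km³ × (912/1024) = 1.017×10^4 km³ of water.
Thurane: 0.84 × 356 Gt = 2.990×10^14 kg; dividing by ρ_w = 1024 kg m⁻³ gives 2.920×10^11 m³ of water.
Total added water ≈ 6.258×10^13 m³ over 3.49×10^14 m² → Δh = 0.179 m = 179 mm.

≈ 179 mm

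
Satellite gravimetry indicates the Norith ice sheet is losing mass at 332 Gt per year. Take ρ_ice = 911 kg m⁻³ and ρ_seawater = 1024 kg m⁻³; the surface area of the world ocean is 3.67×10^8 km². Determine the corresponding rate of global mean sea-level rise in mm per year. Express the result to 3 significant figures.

ρ_w = 1024 kg m⁻³. Annual water volume added = 332 Gt / ρ_w = 3.320×10^14 kg / 1024 kg m⁻³ = 3.242×10^11 m³.
Δh per year = 3.242×10^11 / 3.67×10^14 = 8.83×10^-4 m = 0.883 mm.

≈ 0.883 mm/yr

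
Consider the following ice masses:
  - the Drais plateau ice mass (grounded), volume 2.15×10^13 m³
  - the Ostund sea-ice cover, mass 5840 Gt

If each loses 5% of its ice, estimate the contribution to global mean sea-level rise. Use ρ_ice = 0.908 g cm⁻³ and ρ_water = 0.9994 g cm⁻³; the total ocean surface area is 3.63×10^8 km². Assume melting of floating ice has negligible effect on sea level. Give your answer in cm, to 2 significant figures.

Drais: 0.05 × 2.15×10^13 m³ × (908/999.4) = 9.767×10^11 m³ of water.
The Ostund sea-ice cover is floating and already displaces its own weight of water, so its melt adds essentially nothing to sea level.
Total added water ≈ 9.767×10^11 m³ over 3.63×10^14 m² → Δh = 2.69×10^-3 m = 0.27 cm.

≈ 0.27 cm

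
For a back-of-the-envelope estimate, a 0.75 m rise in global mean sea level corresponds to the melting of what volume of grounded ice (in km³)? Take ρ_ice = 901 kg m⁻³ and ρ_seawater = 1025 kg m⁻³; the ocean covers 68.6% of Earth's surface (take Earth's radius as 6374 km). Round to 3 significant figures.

Required water volume = Δh × A = 0.75 m × 3.50×10^14 m² = 2.627×10^14 m³ = 2.627×10^5 km³.
Ice volume = water volume × ρ_w/ρ_ice = 2.627×10^5 × 1025/901 = 2.99×10^5 km³.

≈ 2.99×10^5 km³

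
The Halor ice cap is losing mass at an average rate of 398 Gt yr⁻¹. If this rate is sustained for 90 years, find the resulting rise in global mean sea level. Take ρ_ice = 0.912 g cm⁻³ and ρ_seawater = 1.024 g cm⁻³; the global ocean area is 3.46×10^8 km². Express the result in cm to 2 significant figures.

Total mass lost = 398 Gt/yr × 90 yr = 3.582×10^4 Gt = 3.582×10^16 kg.
ρ_w = 1.024 g cm⁻³ = 1024 kg m⁻³, so water volume = 3.582×10^16 / 1024 = 3.498×10^13 m³.
Δh = 3.498×10^13 / 3.46×10^14 = 0.101 m = 10 cm.

≈ 10 cm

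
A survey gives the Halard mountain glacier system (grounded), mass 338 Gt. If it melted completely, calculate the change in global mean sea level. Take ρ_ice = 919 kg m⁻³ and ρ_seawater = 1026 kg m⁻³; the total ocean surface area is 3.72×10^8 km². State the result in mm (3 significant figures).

Halard: 338 Gt = 3.380×10^14 kg; dividing by ρ_w = 1026 kg m⁻³ gives 3.294×10^11 m³ of water.
Spread over 3.72×10^14 m² of ocean, Δh = 3.294×10^11 / 3.72×10^14 = 8.86×10^-4 m = 0.886 mm.

≈ 0.886 mm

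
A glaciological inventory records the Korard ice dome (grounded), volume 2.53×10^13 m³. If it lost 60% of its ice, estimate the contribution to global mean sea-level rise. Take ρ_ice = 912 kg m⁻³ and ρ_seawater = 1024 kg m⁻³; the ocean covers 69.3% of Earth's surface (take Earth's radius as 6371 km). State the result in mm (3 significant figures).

Korard: 0.6 × 2.53×10^13 m³ × (912/1024) = 1.352×10^13 m³ of water.
Spread over 3.53×10^14 m² of ocean, Δh = 1.352×10^13 / 3.53×10^14 = 0.0382 m = 38.2 mm.

≈ 38.2 mm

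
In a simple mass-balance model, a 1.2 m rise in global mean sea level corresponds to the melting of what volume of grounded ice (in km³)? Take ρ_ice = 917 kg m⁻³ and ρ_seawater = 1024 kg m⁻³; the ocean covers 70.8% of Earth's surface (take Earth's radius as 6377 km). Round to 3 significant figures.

≈ 4.85×10^5 km³

Required water volume = Δh × A = 1.2 m × 3.62×10^14 m² = 4.342×10^14 m³ = 4.342×10^5 km³.
Ice volume = water volume × ρ_w/ρ_ice = 4.342×10^5 × 1024/917 = 4.85×10^5 km³.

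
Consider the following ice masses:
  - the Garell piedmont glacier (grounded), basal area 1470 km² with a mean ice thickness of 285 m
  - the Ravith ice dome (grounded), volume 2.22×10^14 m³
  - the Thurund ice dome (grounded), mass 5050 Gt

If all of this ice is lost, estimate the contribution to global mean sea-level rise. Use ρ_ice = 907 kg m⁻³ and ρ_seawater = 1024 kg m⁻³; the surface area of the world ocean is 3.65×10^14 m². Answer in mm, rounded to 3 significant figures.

≈ 553 mm

Garell: ice volume = 1470 km² × 285 m = 418.9 km³; 418.9 × (907/1024) = 371.1 km³ of water.
Ravith: 2.22×10^14 m³ × (907/1024) = 1.966×10^14 m³ of water.
Thurund: 5050 Gt = 5.050×10^15 kg; dividing by ρ_w = 1024 kg m⁻³ gives 4.932×10^12 m³ of water.
Total added water ≈ 2.019×10^14 m³ over 3.65×10^14 m² → Δh = 0.553 m = 553 mm.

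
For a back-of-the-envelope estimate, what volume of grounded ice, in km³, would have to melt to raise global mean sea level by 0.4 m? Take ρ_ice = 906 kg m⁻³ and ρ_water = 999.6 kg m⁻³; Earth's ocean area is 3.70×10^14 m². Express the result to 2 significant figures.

Required water volume = Δh × A = 0.4 m × 3.70×10^14 m² = 1.480×10^14 m³ = 1.480×10^5 km³.
Ice volume = water volume × ρ_w/ρ_ice = 1.480×10^5 × 999.6/906 = 1.6×10^5 km³.

≈ 1.6×10^5 km³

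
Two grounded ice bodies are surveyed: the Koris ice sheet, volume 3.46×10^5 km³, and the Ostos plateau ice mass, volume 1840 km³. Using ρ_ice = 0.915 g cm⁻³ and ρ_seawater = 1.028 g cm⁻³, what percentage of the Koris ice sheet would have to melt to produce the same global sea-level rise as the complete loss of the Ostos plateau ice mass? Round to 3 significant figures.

Equal sea-level rise means equal mass of meltwater, i.e. equal mass of ice lost.
Ice mass of Ostos: 1.684×10^15 kg; ice mass of Koris: 3.166×10^17 kg.
Fraction required = 1.684×10^15 / 3.166×10^17 = 5.32×10^-3 → 0.532 %.

≈ 0.532 %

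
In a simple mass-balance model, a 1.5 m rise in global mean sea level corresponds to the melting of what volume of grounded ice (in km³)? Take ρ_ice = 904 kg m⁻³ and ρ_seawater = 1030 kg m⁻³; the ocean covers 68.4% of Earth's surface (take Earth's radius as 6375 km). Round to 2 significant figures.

Required water volume = Δh × A = 1.5 m × 3.49×10^14 m² = 5.240×10^14 m³ = 5.240×10^5 km³.
Ice volume = water volume × ρ_w/ρ_ice = 5.240×10^5 × 1030/904 = 6.0×10^5 km³.

≈ 6.0×10^5 km³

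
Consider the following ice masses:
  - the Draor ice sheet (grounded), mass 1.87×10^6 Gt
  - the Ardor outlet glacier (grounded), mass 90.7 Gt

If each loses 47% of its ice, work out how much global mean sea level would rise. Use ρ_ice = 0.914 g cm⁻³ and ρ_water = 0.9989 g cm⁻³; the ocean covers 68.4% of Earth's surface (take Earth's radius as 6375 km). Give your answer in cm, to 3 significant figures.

Draor: 0.47 × 1.87×10^6 Gt = 8.789×10^17 kg; dividing by ρ_w = 0.9989 g cm⁻³ = 998.9 kg m⁻³ gives 8.799×10^14 m³ of water.
Ardor: 0.47 × 90.7 Gt = 4.263×10^13 kg; dividing by ρ_w = 998.9 kg m⁻³ gives 4.268×10^10 m³ of water.
Total added water ≈ 8.799×10^14 m³ over 3.49×10^14 m² → Δh = 2.52 m = 252 cm.

≈ 252 cm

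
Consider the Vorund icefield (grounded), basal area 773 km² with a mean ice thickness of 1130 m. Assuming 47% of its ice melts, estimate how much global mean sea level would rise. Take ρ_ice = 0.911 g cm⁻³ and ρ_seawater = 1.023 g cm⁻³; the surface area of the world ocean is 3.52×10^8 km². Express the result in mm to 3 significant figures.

Vorund: ice volume = 773 km² × 1130 m = 873.5 km³; 0.47 × 873.5 × (911/1023) = 365.6 km³ of water.
Spread over 3.52×10^14 m² of ocean, Δh = 3.656×10^11 / 3.52×10^14 = 1.04×10^-3 m = 1.04 mm.

≈ 1.04 mm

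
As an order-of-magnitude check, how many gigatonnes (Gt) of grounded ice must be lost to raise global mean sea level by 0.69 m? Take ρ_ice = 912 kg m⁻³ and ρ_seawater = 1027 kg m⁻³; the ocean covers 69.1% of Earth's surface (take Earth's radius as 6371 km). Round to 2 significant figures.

≈ 2.5×10^5 Gt

Required water volume = Δh × A = 0.69 m × 3.52×10^14 m² = 2.432×10^14 m³.
ρ_w = 1027 kg m⁻³, so the mass of water = 2.432×10^14 m³ × 1027 kg m⁻³ = 2.498×10^17 kg = 2.5×10^5 Gt (and the same mass of ice, by conservation).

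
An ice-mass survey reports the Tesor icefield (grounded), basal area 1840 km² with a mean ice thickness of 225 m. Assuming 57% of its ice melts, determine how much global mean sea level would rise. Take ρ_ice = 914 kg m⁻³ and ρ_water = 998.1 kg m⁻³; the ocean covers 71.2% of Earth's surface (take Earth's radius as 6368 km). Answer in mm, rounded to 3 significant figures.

≈ 0.596 mm

Tesor: ice volume = 1840 km² × 225 m = 414.0 km³; 0.57 × 414.0 × (914/998.1) = 216.1 km³ of water.
Spread over 3.63×10^14 m² of ocean, Δh = 2.161×10^11 / 3.63×10^14 = 5.96×10^-4 m = 0.596 mm.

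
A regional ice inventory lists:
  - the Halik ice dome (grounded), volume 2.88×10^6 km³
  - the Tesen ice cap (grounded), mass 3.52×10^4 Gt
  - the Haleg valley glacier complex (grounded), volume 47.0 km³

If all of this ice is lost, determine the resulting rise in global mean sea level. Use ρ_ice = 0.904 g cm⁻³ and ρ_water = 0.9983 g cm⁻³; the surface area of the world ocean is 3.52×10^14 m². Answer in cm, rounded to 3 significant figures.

≈ 751 cm

Halik: 2.88×10^6 km³ × (904/998.3) = 2.608×10^6 km³ of water.
Tesen: 3.52×10^4 Gt = 3.520×10^16 kg; dividing by ρ_w = 0.9983 g cm⁻³ = 998.3 kg m⁻³ gives 3.526×10^13 m³ of water.
Haleg: 47.0 km³ × (904/998.3) = 42.56 km³ of water.
Total added water ≈ 2.643×10^15 m³ over 3.52×10^14 m² → Δh = 7.51 m = 751 cm.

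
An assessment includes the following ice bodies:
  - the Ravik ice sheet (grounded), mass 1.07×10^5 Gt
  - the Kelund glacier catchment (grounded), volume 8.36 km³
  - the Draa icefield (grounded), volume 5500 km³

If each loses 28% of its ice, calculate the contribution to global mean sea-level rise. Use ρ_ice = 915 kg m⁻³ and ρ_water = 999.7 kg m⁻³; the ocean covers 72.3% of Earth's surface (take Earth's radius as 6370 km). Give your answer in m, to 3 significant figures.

≈ 0.0851 m

Ravik: 0.28 × 1.07×10^5 Gt = 2.996×10^16 kg; dividing by ρ_w = 999.7 kg m⁻³ gives 2.997×10^13 m³ of water.
Kelund: 0.28 × 8.36 km³ × (915/999.7) = 2.142 km³ of water.
Draa: 0.28 × 5500 km³ × (915/999.7) = 1410 km³ of water.
Total added water ≈ 3.138×10^13 m³ over 3.69×10^14 m² → Δh = 0.0851 m.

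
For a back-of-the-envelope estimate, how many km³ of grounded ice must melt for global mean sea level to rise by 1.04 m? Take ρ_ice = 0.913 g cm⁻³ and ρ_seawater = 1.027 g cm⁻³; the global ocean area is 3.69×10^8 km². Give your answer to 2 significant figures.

≈ 4.3×10^5 km³

Required water volume = Δh × A = 1.04 m × 3.69×10^14 m² = 3.838×10^14 m³ = 3.838×10^5 km³.
Ice volume = water volume × ρ_w/ρ_ice = 3.838×10^5 × 1027/913 = 4.3×10^5 km³.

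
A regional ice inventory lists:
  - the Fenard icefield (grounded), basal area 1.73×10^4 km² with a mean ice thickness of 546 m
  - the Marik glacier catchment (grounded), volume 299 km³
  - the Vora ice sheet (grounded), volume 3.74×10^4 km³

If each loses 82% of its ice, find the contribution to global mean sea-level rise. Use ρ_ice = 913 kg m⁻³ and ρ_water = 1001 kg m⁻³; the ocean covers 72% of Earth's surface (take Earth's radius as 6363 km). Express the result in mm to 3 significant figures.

≈ 96.3 mm

Fenard: ice volume = 1.73×10^4 km² × 546 m = 9446 km³; 0.82 × 9446 × (913/1001) = 7065 km³ of water.
Marik: 0.82 × 299 km³ × (913/1001) = 223.6 km³ of water.
Vora: 0.82 × 3.74×10^4 km³ × (913/1001) = 2.797×10^4 km³ of water.
Total added water ≈ 3.526×10^13 m³ over 3.66×10^14 m² → Δh = 0.0963 m = 96.3 mm.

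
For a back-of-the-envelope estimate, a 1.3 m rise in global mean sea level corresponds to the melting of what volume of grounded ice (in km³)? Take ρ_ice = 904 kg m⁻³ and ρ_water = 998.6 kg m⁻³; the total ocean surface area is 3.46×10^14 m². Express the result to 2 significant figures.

≈ 5.0×10^5 km³

Required water volume = Δh × A = 1.3 m × 3.46×10^14 m² = 4.498×10^14 m³ = 4.498×10^5 km³.
Ice volume = water volume × ρ_w/ρ_ice = 4.498×10^5 × 998.6/904 = 5.0×10^5 km³.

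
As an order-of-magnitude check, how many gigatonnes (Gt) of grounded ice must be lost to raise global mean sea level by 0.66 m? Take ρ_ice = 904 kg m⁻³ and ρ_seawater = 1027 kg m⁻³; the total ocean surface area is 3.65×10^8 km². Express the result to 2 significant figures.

≈ 2.5×10^5 Gt

Required water volume = Δh × A = 0.66 m × 3.65×10^14 m² = 2.409×10^14 m³.
ρ_w = 1027 kg m⁻³, so the mass of water = 2.409×10^14 m³ × 1027 kg m⁻³ = 2.474×10^17 kg = 2.5×10^5 Gt (and the same mass of ice, by conservation).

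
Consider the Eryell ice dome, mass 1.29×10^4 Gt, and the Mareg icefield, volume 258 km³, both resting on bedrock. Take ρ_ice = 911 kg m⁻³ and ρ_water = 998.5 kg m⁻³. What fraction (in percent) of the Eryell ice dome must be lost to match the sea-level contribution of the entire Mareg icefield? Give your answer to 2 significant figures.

Equal sea-level rise means equal mass of meltwater, i.e. equal mass of ice lost.
Ice mass of Mareg: 2.350×10^14 kg; ice mass of Eryell: 1.290×10^16 kg.
Fraction required = 2.350×10^14 / 1.290×10^16 = 0.0182 → 1.8 %.

≈ 1.8 %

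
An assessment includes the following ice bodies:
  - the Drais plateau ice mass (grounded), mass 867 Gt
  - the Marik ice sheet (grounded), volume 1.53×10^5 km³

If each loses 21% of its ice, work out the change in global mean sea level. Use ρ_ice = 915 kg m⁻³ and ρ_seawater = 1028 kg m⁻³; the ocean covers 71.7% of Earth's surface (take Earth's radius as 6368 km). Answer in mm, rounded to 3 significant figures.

≈ 78.8 mm

Drais: 0.21 × 867 Gt = 1.821×10^14 kg; dividing by ρ_w = 1028 kg m⁻³ gives 1.771×10^11 m³ of water.
Marik: 0.21 × 1.53×10^5 km³ × (915/1028) = 2.860×10^4 km³ of water.
Total added water ≈ 2.878×10^13 m³ over 3.65×10^14 m² → Δh = 0.0788 m = 78.8 mm.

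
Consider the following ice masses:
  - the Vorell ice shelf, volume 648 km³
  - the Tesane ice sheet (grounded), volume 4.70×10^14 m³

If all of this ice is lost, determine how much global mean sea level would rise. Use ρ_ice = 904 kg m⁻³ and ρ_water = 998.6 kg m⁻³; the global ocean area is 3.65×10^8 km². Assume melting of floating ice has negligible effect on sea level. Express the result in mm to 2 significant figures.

≈ 1200 mm

The Vorell ice shelf is floating and already displaces its own weight of water, so its melt adds essentially nothing to sea level.
Tesane: 4.70×10^14 m³ × (904/998.6) = 4.255×10^14 m³ of water.
Total added water ≈ 4.255×10^14 m³ over 3.65×10^14 m² → Δh = 1.17 m = 1200 mm.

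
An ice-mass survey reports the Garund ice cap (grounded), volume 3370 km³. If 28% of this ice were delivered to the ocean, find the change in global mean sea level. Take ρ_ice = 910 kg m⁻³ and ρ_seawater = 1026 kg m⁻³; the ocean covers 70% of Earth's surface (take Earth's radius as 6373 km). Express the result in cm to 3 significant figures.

≈ 0.234 cm

Garund: 0.28 × 3370 km³ × (910/1026) = 836.9 km³ of water.
Spread over 3.57×10^14 m² of ocean, Δh = 8.369×10^11 / 3.57×10^14 = 2.34×10^-3 m = 0.234 cm.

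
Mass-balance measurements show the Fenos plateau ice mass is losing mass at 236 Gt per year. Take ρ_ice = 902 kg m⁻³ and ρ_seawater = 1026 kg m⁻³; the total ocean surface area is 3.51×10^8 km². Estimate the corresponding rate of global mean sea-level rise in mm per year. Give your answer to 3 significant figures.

≈ 0.655 mm/yr

ρ_w = 1026 kg m⁻³. Annual water volume added = 236 Gt / ρ_w = 2.360×10^14 kg / 1026 kg m⁻³ = 2.300×10^11 m³.
Δh per year = 2.300×10^11 / 3.51×10^14 = 6.55×10^-4 m = 0.655 mm.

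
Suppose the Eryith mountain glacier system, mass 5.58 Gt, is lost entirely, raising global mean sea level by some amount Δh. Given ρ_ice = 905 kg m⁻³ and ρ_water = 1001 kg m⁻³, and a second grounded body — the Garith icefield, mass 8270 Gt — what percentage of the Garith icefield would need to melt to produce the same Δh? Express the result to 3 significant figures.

≈ 0.0675 %

Equal sea-level rise means equal mass of meltwater, i.e. equal mass of ice lost.
Ice mass of Eryith: 5.580×10^12 kg; ice mass of Garith: 8.270×10^15 kg.
Fraction required = 5.580×10^12 / 8.270×10^15 = 6.75×10^-4 → 0.0675 %.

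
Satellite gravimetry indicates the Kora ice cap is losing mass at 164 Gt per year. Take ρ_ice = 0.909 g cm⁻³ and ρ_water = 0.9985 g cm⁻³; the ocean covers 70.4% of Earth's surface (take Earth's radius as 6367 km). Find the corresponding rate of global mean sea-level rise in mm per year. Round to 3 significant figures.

≈ 0.458 mm/yr

ρ_w = 0.9985 g cm⁻³ = 998.5 kg m⁻³. Annual water volume added = 164 Gt / ρ_w = 1.640×10^14 kg / 998.5 kg m⁻³ = 1.642×10^11 m³.
Δh per year = 1.642×10^11 / 3.59×10^14 = 4.58×10^-4 m = 0.458 mm.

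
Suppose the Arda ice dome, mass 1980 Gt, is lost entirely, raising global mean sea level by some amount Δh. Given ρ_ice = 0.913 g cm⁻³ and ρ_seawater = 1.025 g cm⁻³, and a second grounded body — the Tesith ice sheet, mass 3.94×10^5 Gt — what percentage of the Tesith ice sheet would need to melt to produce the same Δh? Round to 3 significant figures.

Equal sea-level rise means equal mass of meltwater, i.e. equal mass of ice lost.
Ice mass of Arda: 1.980×10^15 kg; ice mass of Tesith: 3.940×10^17 kg.
Fraction required = 1.980×10^15 / 3.940×10^17 = 5.03×10^-3 → 0.503 %.

≈ 0.503 %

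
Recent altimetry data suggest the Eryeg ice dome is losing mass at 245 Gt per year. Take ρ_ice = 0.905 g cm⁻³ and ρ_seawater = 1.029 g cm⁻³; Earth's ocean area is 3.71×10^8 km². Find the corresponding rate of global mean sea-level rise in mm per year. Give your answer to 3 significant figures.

≈ 0.642 mm/yr

ρ_w = 1.029 g cm⁻³ = 1029 kg m⁻³. Annual water volume added = 245 Gt / ρ_w = 2.450×10^14 kg / 1029 kg m⁻³ = 2.381×10^11 m³.
Δh per year = 2.381×10^11 / 3.71×10^14 = 6.42×10^-4 m = 0.642 mm.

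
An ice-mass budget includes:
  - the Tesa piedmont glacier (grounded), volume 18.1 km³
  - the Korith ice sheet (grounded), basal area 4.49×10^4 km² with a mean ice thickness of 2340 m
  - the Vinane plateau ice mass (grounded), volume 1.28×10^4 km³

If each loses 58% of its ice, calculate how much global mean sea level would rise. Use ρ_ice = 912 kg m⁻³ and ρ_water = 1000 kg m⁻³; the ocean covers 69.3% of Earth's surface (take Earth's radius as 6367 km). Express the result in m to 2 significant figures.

Tesa: 0.58 × 18.1 km³ × (912/1000) = 9.574 km³ of water.
Korith: ice volume = 4.49×10^4 km² × 2340 m = 1.051×10^5 km³; 0.58 × 1.051×10^5 × (912/1000) = 5.558×10^4 km³ of water.
Vinane: 0.58 × 1.28×10^4 km³ × (912/1000) = 6771 km³ of water.
Total added water ≈ 6.236×10^13 m³ over 3.53×10^14 m² → Δh = 0.177 m.

≈ 0.18 m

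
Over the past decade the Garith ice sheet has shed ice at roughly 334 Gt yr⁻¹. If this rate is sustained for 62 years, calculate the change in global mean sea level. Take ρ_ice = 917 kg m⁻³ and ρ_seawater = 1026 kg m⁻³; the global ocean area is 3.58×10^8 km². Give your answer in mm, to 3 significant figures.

≈ 56.4 mm

Total mass lost = 334 Gt/yr × 62 yr = 2.071×10^4 Gt = 2.071×10^16 kg.
ρ_w = 1026 kg m⁻³, so water volume = 2.071×10^16 / 1026 = 2.018×10^13 m³.
Δh = 2.018×10^13 / 3.58×10^14 = 0.0564 m = 56.4 mm.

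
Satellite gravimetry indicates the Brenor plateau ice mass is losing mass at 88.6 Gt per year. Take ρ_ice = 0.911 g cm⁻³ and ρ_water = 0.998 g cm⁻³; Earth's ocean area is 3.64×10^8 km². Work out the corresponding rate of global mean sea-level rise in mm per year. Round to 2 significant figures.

≈ 0.24 mm/yr

ρ_w = 0.998 g cm⁻³ = 998 kg m⁻³. Annual water volume added = 88.6 Gt / ρ_w = 8.860×10^13 kg / 998 kg m⁻³ = 8.878×10^10 m³.
Δh per year = 8.878×10^10 / 3.64×10^14 = 2.44×10^-4 m = 0.24 mm.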